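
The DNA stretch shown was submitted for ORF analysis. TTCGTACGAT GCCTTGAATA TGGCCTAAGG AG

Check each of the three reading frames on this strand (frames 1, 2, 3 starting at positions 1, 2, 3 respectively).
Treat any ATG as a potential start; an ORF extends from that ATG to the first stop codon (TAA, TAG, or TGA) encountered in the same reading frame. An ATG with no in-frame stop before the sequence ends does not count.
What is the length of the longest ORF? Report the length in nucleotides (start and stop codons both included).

Frame 1: TTC GTA CGA TGC CTT GAA TAT GGC CTA AGG — no ATG→stop ORF.
Frame 2: TCG TAC GAT GCC TTG AAT ATG GCC TAA GGA — ATG at 20, stop TAA at 26 → 9 nt.
Frame 3: CGT ACG ATG CCT TGA ATA TGG CCT AAG GAG — ATG at 9, stop TGA at 15 → 9 nt.
Longest: frame 2, positions 20–28, 9 nt = 3 codons = 2 aa. → 9 nucleotides.

9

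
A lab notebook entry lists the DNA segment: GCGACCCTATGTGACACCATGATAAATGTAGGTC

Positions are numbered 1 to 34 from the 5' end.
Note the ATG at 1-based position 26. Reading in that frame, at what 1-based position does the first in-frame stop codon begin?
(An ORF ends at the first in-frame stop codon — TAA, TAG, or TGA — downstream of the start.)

Codons from position 26: ATG (26–28), TAG (29–31).
TAG is a stop codon; it begins at position 29.

29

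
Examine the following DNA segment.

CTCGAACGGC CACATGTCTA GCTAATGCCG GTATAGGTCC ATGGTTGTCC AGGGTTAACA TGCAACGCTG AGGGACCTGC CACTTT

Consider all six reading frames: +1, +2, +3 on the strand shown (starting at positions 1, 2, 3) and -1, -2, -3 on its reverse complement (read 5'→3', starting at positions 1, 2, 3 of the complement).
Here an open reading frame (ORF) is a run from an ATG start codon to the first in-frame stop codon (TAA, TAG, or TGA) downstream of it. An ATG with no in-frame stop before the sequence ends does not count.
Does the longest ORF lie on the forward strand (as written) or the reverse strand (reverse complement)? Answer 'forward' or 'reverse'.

Reverse complement (5'→3'): AAAGTGGCAGGTCCCTCAGCGTTGCATGTTAACCCTGGACAACCATGGACCTATACCGGCATTAGCTAGACATGTGGCCGTTCGAG
Frame +1: CTC GAA CGG CCA CAT GTC TAG CTA ATG CCG GTA TAG GTC CAT GGT TGT CCA GGG TTA ACA TGC AAC GCT GAG GGA CCT GCC ACT — ATG at 25, stop TAG at 34 → 12 nt.
Frame +2: TCG AAC GGC CAC ATG TCT AGC TAA TGC CGG TAT AGG TCC ATG GTT GTC CAG GGT TAA CAT GCA ACG CTG AGG GAC CTG CCA CTT — ATG at 14, stop TAA at 23 → 12 nt; ATG at 41, stop TAA at 56 → 18 nt.
Frame +3: CGA ACG GCC ACA TGT CTA GCT AAT GCC GGT ATA GGT CCA TGG TTG TCC AGG GTT AAC ATG CAA CGC TGA GGG ACC TGC CAC TTT — ATG at 60, stop TGA at 69 → 12 nt.
Frame -1: AAA GTG GCA GGT CCC TCA GCG TTG CAT GTT AAC CCT GGA CAA CCA TGG ACC TAT ACC GGC ATT AGC TAG ACA TGT GGC CGT TCG — no ATG→stop ORF.
Frame -2: AAG TGG CAG GTC CCT CAG CGT TGC ATG TTA ACC CTG GAC AAC CAT GGA CCT ATA CCG GCA TTA GCT AGA CAT GTG GCC GTT CGA — no ATG→stop ORF.
Frame -3: AGT GGC AGG TCC CTC AGC GTT GCA TGT TAA CCC TGG ACA ACC ATG GAC CTA TAC CGG CAT TAG CTA GAC ATG TGG CCG TTC GAG — ATG at 45, stop TAG at 63 → 21 nt.
Forward-strand max 18 nt; reverse-strand max 21 nt. The reverse strand has the longer ORF.

reverse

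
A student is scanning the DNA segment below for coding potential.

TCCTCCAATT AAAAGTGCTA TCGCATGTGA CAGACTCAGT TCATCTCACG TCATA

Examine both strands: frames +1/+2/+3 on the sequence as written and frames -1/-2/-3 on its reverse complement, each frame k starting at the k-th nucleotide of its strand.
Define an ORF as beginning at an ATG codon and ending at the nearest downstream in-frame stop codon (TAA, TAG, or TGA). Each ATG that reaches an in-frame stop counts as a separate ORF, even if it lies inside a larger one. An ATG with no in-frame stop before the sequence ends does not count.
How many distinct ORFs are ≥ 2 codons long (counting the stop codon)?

4

Reverse complement (5'→3'): TATGACGTGAGATGAACTGAGTCTGTCACATGCGATAGCACTTTTAATTGGAGGA
Frame +1: TCC TCC AAT TAA AAG TGC TAT CGC ATG TGA CAG ACT CAG TTC ATC TCA CGT CAT — ATG at 25, stop TGA at 28 → 6 nt.
Frame +2: CCT CCA ATT AAA AGT GCT ATC GCA TGT GAC AGA CTC AGT TCA TCT CAC GTC ATA — no ATG→stop ORF.
Frame +3: CTC CAA TTA AAA GTG CTA TCG CAT GTG ACA GAC TCA GTT CAT CTC ACG TCA — no ATG→stop ORF.
Frame -1: TAT GAC GTG AGA TGA ACT GAG TCT GTC ACA TGC GAT AGC ACT TTT AAT TGG AGG — no ATG→stop ORF.
Frame -2: ATG ACG TGA GAT GAA CTG AGT CTG TCA CAT GCG ATA GCA CTT TTA ATT GGA GGA — ATG at 2, stop TGA at 8 → 9 nt.
Frame -3: TGA CGT GAG ATG AAC TGA GTC TGT CAC ATG CGA TAG CAC TTT TAA TTG GAG — ATG at 12, stop TGA at 18 → 9 nt; ATG at 30, stop TAG at 36 → 9 nt.
ORFs ≥ 2 codons: frame +1 25–30 (2 codons), frame -2 2–10 (3 codons), frame -3 12–20 (3 codons), frame -3 30–38 (3 codons). Count = 4.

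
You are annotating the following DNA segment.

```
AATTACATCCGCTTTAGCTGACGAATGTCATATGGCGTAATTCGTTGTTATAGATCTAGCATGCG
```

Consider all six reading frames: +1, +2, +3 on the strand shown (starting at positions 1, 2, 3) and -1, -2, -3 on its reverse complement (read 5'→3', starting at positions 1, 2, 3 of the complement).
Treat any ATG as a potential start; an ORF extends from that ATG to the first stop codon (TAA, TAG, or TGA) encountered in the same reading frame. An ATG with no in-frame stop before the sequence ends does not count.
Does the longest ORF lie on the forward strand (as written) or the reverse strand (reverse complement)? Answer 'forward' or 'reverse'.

Reverse complement (5'→3'): CGCATGCTAGATCTATAACAACGAATTACGCCATATGACATTCGTCAGCTAAAGCGGATGTAATT
Frame +1: AAT TAC ATC CGC TTT AGC TGA CGA ATG TCA TAT GGC GTA ATT CGT TGT TAT AGA TCT AGC ATG — no ATG→stop ORF.
Frame +2: ATT ACA TCC GCT TTA GCT GAC GAA TGT CAT ATG GCG TAA TTC GTT GTT ATA GAT CTA GCA TGC — ATG at 32, stop TAA at 38 → 9 nt.
Frame +3: TTA CAT CCG CTT TAG CTG ACG AAT GTC ATA TGG CGT AAT TCG TTG TTA TAG ATC TAG CAT GCG — no ATG→stop ORF.
Frame -1: CGC ATG CTA GAT CTA TAA CAA CGA ATT ACG CCA TAT GAC ATT CGT CAG CTA AAG CGG ATG TAA — ATG at 4, stop TAA at 16 → 15 nt; ATG at 58, stop TAA at 61 → 6 nt.
Frame -2: GCA TGC TAG ATC TAT AAC AAC GAA TTA CGC CAT ATG ACA TTC GTC AGC TAA AGC GGA TGT AAT — ATG at 35, stop TAA at 50 → 18 nt.
Frame -3: CAT GCT AGA TCT ATA ACA ACG AAT TAC GCC ATA TGA CAT TCG TCA GCT AAA GCG GAT GTA ATT — no ATG→stop ORF.
Forward-strand max 9 nt; reverse-strand max 18 nt. The reverse strand has the longer ORF.

reverse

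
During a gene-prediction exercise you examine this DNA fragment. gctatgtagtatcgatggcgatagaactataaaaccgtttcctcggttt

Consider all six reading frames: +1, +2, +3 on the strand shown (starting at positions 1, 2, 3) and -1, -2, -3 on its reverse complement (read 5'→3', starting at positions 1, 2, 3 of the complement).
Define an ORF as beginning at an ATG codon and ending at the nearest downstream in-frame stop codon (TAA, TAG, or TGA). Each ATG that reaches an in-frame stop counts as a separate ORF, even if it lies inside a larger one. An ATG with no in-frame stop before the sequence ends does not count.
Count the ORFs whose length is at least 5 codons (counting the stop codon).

1

Reverse complement (5'→3'): AAACCGAGGAAACGGTTTTATAGTTCTATCGCCATCGATACTACATAGC
Frame +1: GCT ATG TAG TAT CGA TGG CGA TAG AAC TAT AAA ACC GTT TCC TCG GTT — ATG at 4, stop TAG at 7 → 6 nt.
Frame +2: CTA TGT AGT ATC GAT GGC GAT AGA ACT ATA AAA CCG TTT CCT CGG TTT — no ATG→stop ORF.
Frame +3: TAT GTA GTA TCG ATG GCG ATA GAA CTA TAA AAC CGT TTC CTC GGT — ATG at 15, stop TAA at 30 → 18 nt.
Frame -1: AAA CCG AGG AAA CGG TTT TAT AGT TCT ATC GCC ATC GAT ACT ACA TAG — no ATG→stop ORF.
Frame -2: AAC CGA GGA AAC GGT TTT ATA GTT CTA TCG CCA TCG ATA CTA CAT AGC — no ATG→stop ORF.
Frame -3: ACC GAG GAA ACG GTT TTA TAG TTC TAT CGC CAT CGA TAC TAC ATA — no ATG→stop ORF.
ORFs ≥ 5 codons: frame +3 15–32 (6 codons). Count = 1.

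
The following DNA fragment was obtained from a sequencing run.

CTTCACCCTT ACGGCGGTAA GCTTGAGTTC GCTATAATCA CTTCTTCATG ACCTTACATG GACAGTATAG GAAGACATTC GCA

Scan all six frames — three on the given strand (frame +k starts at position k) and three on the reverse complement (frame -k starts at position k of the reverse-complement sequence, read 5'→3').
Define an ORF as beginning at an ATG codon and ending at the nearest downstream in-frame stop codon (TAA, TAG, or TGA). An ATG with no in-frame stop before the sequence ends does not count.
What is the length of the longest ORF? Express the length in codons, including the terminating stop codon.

11

Reverse complement (5'→3'): TGCGAATGTCTTCCTATACTGTCCATGTAAGGTCATGAAGAAGTGATTATAGCGAACTCAAGCTTACCGCCGTAAGGGTGAAG
Frame +1: CTT CAC CCT TAC GGC GGT AAG CTT GAG TTC GCT ATA ATC ACT TCT TCA TGA CCT TAC ATG GAC AGT ATA GGA AGA CAT TCG — no ATG→stop ORF.
Frame +2: TTC ACC CTT ACG GCG GTA AGC TTG AGT TCG CTA TAA TCA CTT CTT CAT GAC CTT ACA TGG ACA GTA TAG GAA GAC ATT CGC — no ATG→stop ORF.
Frame +3: TCA CCC TTA CGG CGG TAA GCT TGA GTT CGC TAT AAT CAC TTC TTC ATG ACC TTA CAT GGA CAG TAT AGG AAG ACA TTC GCA — no ATG→stop ORF.
Frame -1: TGC GAA TGT CTT CCT ATA CTG TCC ATG TAA GGT CAT GAA GAA GTG ATT ATA GCG AAC TCA AGC TTA CCG CCG TAA GGG TGA — ATG at 25, stop TAA at 28 → 6 nt.
Frame -2: GCG AAT GTC TTC CTA TAC TGT CCA TGT AAG GTC ATG AAG AAG TGA TTA TAG CGA ACT CAA GCT TAC CGC CGT AAG GGT GAA — ATG at 35, stop TGA at 44 → 12 nt.
Frame -3: CGA ATG TCT TCC TAT ACT GTC CAT GTA AGG TCA TGA AGA AGT GAT TAT AGC GAA CTC AAG CTT ACC GCC GTA AGG GTG AAG — ATG at 6, stop TGA at 36 → 33 nt.
Longest: frame -3, positions 6–38, 33 nt = 11 codons = 10 aa. → 11 codons.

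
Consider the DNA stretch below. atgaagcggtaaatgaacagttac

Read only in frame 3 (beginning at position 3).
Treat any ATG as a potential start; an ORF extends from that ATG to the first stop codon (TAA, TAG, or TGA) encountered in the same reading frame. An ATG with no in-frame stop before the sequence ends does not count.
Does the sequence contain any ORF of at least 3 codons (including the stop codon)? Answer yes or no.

no

Frame 3: GAA GCG GTA AAT GAA CAG TTA — no ATG→stop ORF.
Largest ORF found is 0 codons < 3, so no.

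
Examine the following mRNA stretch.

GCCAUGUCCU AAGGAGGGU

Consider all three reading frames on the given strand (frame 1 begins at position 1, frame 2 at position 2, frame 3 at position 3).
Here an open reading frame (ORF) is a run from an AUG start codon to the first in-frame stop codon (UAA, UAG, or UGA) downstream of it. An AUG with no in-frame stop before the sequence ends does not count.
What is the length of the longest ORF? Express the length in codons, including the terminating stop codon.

3

Frame 1: GCC AUG UCC UAA GGA GGG — AUG at 4, stop UAA at 10 → 9 nt.
Frame 2: CCA UGU CCU AAG GAG GGU — no AUG→stop ORF.
Frame 3: CAU GUC CUA AGG AGG — no AUG→stop ORF.
Longest: frame 1, positions 4–12, 9 nt = 3 codons = 2 aa. → 3 codons.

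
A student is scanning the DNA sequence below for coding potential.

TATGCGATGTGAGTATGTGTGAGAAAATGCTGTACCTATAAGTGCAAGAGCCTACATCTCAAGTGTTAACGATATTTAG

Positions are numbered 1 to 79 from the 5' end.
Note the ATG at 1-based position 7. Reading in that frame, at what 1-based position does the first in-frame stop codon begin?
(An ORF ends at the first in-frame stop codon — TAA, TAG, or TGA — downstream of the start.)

10

Codons from position 7: ATG (7–9), TGA (10–12).
TGA is a stop codon; it begins at position 10.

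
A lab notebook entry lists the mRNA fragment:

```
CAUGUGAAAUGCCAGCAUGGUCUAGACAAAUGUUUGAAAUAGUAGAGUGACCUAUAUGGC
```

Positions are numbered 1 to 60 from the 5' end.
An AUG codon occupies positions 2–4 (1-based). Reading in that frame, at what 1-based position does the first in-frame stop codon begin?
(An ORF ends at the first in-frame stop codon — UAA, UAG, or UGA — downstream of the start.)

Codons from position 2: AUG (2–4), UGA (5–7).
UGA is a stop codon; it begins at position 5.

5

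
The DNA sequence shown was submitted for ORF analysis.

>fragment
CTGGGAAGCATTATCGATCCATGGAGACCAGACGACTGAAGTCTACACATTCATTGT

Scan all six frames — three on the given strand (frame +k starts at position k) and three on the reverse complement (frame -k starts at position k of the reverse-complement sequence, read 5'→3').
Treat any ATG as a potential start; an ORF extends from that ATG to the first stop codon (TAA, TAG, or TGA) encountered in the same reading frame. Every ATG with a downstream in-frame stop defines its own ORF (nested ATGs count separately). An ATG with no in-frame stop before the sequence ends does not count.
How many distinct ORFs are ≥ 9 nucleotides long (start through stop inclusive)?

2

Reverse complement (5'→3'): ACAATGAATGTGTAGACTTCAGTCGTCTGGTCTCCATGGATCGATAATGCTTCCCAG
Frame +1: CTG GGA AGC ATT ATC GAT CCA TGG AGA CCA GAC GAC TGA AGT CTA CAC ATT CAT TGT — no ATG→stop ORF.
Frame +2: TGG GAA GCA TTA TCG ATC CAT GGA GAC CAG ACG ACT GAA GTC TAC ACA TTC ATT — no ATG→stop ORF.
Frame +3: GGG AAG CAT TAT CGA TCC ATG GAG ACC AGA CGA CTG AAG TCT ACA CAT TCA TTG — no ATG→stop ORF.
Frame -1: ACA ATG AAT GTG TAG ACT TCA GTC GTC TGG TCT CCA TGG ATC GAT AAT GCT TCC CAG — ATG at 4, stop TAG at 13 → 12 nt.
Frame -2: CAA TGA ATG TGT AGA CTT CAG TCG TCT GGT CTC CAT GGA TCG ATA ATG CTT CCC — no ATG→stop ORF.
Frame -3: AAT GAA TGT GTA GAC TTC AGT CGT CTG GTC TCC ATG GAT CGA TAA TGC TTC CCA — ATG at 36, stop TAA at 45 → 12 nt.
ORFs ≥ 9 nucleotides: frame -1 4–15 (12 nucleotides), frame -3 36–47 (12 nucleotides). Count = 2.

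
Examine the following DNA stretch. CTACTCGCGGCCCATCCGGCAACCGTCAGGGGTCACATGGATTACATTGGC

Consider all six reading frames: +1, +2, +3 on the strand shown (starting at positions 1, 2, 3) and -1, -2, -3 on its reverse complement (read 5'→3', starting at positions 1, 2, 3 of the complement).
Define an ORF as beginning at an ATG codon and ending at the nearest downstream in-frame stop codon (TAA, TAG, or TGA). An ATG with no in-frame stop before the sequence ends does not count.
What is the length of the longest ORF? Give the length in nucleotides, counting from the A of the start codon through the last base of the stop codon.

15

Reverse complement (5'→3'): GCCAATGTAATCCATGTGACCCCTGACGGTTGCCGGATGGGCCGCGAGTAG
Frame +1: CTA CTC GCG GCC CAT CCG GCA ACC GTC AGG GGT CAC ATG GAT TAC ATT GGC — no ATG→stop ORF.
Frame +2: TAC TCG CGG CCC ATC CGG CAA CCG TCA GGG GTC ACA TGG ATT ACA TTG — no ATG→stop ORF.
Frame +3: ACT CGC GGC CCA TCC GGC AAC CGT CAG GGG TCA CAT GGA TTA CAT TGG — no ATG→stop ORF.
Frame -1: GCC AAT GTA ATC CAT GTG ACC CCT GAC GGT TGC CGG ATG GGC CGC GAG TAG — ATG at 37, stop TAG at 49 → 15 nt.
Frame -2: CCA ATG TAA TCC ATG TGA CCC CTG ACG GTT GCC GGA TGG GCC GCG AGT — ATG at 5, stop TAA at 8 → 6 nt; ATG at 14, stop TGA at 17 → 6 nt.
Frame -3: CAA TGT AAT CCA TGT GAC CCC TGA CGG TTG CCG GAT GGG CCG CGA GTA — no ATG→stop ORF.
Longest: frame -1, positions 37–51, 15 nt = 5 codons = 4 aa. → 15 nucleotides.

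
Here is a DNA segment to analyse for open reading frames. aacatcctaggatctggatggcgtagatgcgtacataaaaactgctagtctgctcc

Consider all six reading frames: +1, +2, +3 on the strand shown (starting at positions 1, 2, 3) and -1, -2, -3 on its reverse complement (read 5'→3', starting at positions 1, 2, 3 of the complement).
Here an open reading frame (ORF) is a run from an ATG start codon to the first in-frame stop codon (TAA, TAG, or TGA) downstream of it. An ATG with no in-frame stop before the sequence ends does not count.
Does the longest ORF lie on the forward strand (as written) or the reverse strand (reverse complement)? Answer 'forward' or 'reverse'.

reverse

Reverse complement (5'→3'): GGAGCAGACTAGCAGTTTTTATGTACGCATCTACGCCATCCAGATCCTAGGATGTT
Frame +1: AAC ATC CTA GGA TCT GGA TGG CGT AGA TGC GTA CAT AAA AAC TGC TAG TCT GCT — no ATG→stop ORF.
Frame +2: ACA TCC TAG GAT CTG GAT GGC GTA GAT GCG TAC ATA AAA ACT GCT AGT CTG CTC — no ATG→stop ORF.
Frame +3: CAT CCT AGG ATC TGG ATG GCG TAG ATG CGT ACA TAA AAA CTG CTA GTC TGC TCC — ATG at 18, stop TAG at 24 → 9 nt; ATG at 27, stop TAA at 36 → 12 nt.
Frame -1: GGA GCA GAC TAG CAG TTT TTA TGT ACG CAT CTA CGC CAT CCA GAT CCT AGG ATG — no ATG→stop ORF.
Frame -2: GAG CAG ACT AGC AGT TTT TAT GTA CGC ATC TAC GCC ATC CAG ATC CTA GGA TGT — no ATG→stop ORF.
Frame -3: AGC AGA CTA GCA GTT TTT ATG TAC GCA TCT ACG CCA TCC AGA TCC TAG GAT GTT — ATG at 21, stop TAG at 48 → 30 nt.
Forward-strand max 12 nt; reverse-strand max 30 nt. The reverse strand has the longer ORF.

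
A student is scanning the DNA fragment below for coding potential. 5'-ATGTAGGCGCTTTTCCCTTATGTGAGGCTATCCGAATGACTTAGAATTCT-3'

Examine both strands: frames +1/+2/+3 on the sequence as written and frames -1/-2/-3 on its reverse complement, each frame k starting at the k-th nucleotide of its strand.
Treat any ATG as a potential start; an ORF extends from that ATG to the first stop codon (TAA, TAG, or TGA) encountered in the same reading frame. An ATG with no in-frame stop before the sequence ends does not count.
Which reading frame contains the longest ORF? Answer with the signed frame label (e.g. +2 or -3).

Reverse complement (5'→3'): AGAATTCTAAGTCATTCGGATAGCCTCACATAAGGGAAAAGCGCCTACAT
Frame +1: ATG TAG GCG CTT TTC CCT TAT GTG AGG CTA TCC GAA TGA CTT AGA ATT — ATG at 1, stop TAG at 4 → 6 nt.
Frame +2: TGT AGG CGC TTT TCC CTT ATG TGA GGC TAT CCG AAT GAC TTA GAA TTC — ATG at 20, stop TGA at 23 → 6 nt.
Frame +3: GTA GGC GCT TTT CCC TTA TGT GAG GCT ATC CGA ATG ACT TAG AAT TCT — ATG at 36, stop TAG at 42 → 9 nt.
Frame -1: AGA ATT CTA AGT CAT TCG GAT AGC CTC ACA TAA GGG AAA AGC GCC TAC — no ATG→stop ORF.
Frame -2: GAA TTC TAA GTC ATT CGG ATA GCC TCA CAT AAG GGA AAA GCG CCT ACA — no ATG→stop ORF.
Frame -3: AAT TCT AAG TCA TTC GGA TAG CCT CAC ATA AGG GAA AAG CGC CTA CAT — no ATG→stop ORF.
Longest ORF is 9 nt in frame +3 (positions 36–44).

+3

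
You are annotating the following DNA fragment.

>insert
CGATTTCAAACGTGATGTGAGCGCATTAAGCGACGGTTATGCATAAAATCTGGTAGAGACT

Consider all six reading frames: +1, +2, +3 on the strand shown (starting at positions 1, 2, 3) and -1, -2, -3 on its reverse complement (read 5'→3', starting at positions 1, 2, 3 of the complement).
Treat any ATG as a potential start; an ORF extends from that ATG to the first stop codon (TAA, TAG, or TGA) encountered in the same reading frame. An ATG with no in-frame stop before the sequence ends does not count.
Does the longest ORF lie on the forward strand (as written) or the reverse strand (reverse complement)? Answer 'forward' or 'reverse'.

Reverse complement (5'→3'): AGTCTCTACCAGATTTTATGCATAACCGTCGCTTAATGCGCTCACATCACGTTTGAAATCG
Frame +1: CGA TTT CAA ACG TGA TGT GAG CGC ATT AAG CGA CGG TTA TGC ATA AAA TCT GGT AGA GAC — no ATG→stop ORF.
Frame +2: GAT TTC AAA CGT GAT GTG AGC GCA TTA AGC GAC GGT TAT GCA TAA AAT CTG GTA GAG ACT — no ATG→stop ORF.
Frame +3: ATT TCA AAC GTG ATG TGA GCG CAT TAA GCG ACG GTT ATG CAT AAA ATC TGG TAG AGA — ATG at 15, stop TGA at 18 → 6 nt; ATG at 39, stop TAG at 54 → 18 nt.
Frame -1: AGT CTC TAC CAG ATT TTA TGC ATA ACC GTC GCT TAA TGC GCT CAC ATC ACG TTT GAA ATC — no ATG→stop ORF.
Frame -2: GTC TCT ACC AGA TTT TAT GCA TAA CCG TCG CTT AAT GCG CTC ACA TCA CGT TTG AAA TCG — no ATG→stop ORF.
Frame -3: TCT CTA CCA GAT TTT ATG CAT AAC CGT CGC TTA ATG CGC TCA CAT CAC GTT TGA AAT — ATG at 18, stop TGA at 54 → 39 nt; ATG at 36, stop TGA at 54 → 21 nt.
Forward-strand max 18 nt; reverse-strand max 39 nt. The reverse strand has the longer ORF.

reverse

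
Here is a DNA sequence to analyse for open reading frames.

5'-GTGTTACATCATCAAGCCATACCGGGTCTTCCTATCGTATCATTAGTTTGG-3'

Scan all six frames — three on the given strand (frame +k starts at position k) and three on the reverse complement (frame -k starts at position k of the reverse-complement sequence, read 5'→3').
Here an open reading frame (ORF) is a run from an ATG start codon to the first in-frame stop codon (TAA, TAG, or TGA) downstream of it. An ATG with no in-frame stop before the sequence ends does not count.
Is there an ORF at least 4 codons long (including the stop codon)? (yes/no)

yes

Reverse complement (5'→3'): CCAAACTAATGATACGATAGGAAGACCCGGTATGGCTTGATGATGTAACAC
Frame +1: GTG TTA CAT CAT CAA GCC ATA CCG GGT CTT CCT ATC GTA TCA TTA GTT TGG — no ATG→stop ORF.
Frame +2: TGT TAC ATC ATC AAG CCA TAC CGG GTC TTC CTA TCG TAT CAT TAG TTT — no ATG→stop ORF.
Frame +3: GTT ACA TCA TCA AGC CAT ACC GGG TCT TCC TAT CGT ATC ATT AGT TTG — no ATG→stop ORF.
Frame -1: CCA AAC TAA TGA TAC GAT AGG AAG ACC CGG TAT GGC TTG ATG ATG TAA CAC — ATG at 40, stop TAA at 46 → 9 nt; ATG at 43, stop TAA at 46 → 6 nt.
Frame -2: CAA ACT AAT GAT ACG ATA GGA AGA CCC GGT ATG GCT TGA TGA TGT AAC — ATG at 32, stop TGA at 38 → 9 nt.
Frame -3: AAA CTA ATG ATA CGA TAG GAA GAC CCG GTA TGG CTT GAT GAT GTA ACA — ATG at 9, stop TAG at 18 → 12 nt.
Frame -3 has an ORF of 4 codons (positions 9–20) ≥ 4, so yes.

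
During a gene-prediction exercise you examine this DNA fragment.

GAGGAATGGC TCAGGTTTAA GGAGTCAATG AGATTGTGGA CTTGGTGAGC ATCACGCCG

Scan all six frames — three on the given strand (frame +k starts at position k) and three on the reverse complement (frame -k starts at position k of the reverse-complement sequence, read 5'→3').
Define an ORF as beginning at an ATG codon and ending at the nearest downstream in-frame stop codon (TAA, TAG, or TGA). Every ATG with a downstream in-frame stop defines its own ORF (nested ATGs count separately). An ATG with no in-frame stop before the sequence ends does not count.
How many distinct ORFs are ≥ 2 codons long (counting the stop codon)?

Reverse complement (5'→3'): CGGCGTGATGCTCACCAAGTCCACAATCTCATTGACTCCTTAAACCTGAGCCATTCCTC
Frame +1: GAG GAA TGG CTC AGG TTT AAG GAG TCA ATG AGA TTG TGG ACT TGG TGA GCA TCA CGC — ATG at 28, stop TGA at 46 → 21 nt.
Frame +2: AGG AAT GGC TCA GGT TTA AGG AGT CAA TGA GAT TGT GGA CTT GGT GAG CAT CAC GCC — no ATG→stop ORF.
Frame +3: GGA ATG GCT CAG GTT TAA GGA GTC AAT GAG ATT GTG GAC TTG GTG AGC ATC ACG CCG — ATG at 6, stop TAA at 18 → 15 nt.
Frame -1: CGG CGT GAT GCT CAC CAA GTC CAC AAT CTC ATT GAC TCC TTA AAC CTG AGC CAT TCC — no ATG→stop ORF.
Frame -2: GGC GTG ATG CTC ACC AAG TCC ACA ATC TCA TTG ACT CCT TAA ACC TGA GCC ATT CCT — ATG at 8, stop TAA at 41 → 36 nt.
Frame -3: GCG TGA TGC TCA CCA AGT CCA CAA TCT CAT TGA CTC CTT AAA CCT GAG CCA TTC CTC — no ATG→stop ORF.
ORFs ≥ 2 codons: frame +1 28–48 (7 codons), frame +3 6–20 (5 codons), frame -2 8–43 (12 codons). Count = 3.

3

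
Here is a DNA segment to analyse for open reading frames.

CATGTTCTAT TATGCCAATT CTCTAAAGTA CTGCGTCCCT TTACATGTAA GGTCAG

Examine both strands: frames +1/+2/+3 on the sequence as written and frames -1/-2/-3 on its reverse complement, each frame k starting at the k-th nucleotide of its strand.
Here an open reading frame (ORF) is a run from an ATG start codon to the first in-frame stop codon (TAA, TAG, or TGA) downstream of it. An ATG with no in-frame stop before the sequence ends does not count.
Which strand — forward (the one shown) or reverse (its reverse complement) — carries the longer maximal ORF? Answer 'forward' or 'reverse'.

Reverse complement (5'→3'): CTGACCTTACATGTAAAGGGACGCAGTACTTTAGAGAATTGGCATAATAGAACATG
Frame +1: CAT GTT CTA TTA TGC CAA TTC TCT AAA GTA CTG CGT CCC TTT ACA TGT AAG GTC — no ATG→stop ORF.
Frame +2: ATG TTC TAT TAT GCC AAT TCT CTA AAG TAC TGC GTC CCT TTA CAT GTA AGG TCA — no ATG→stop ORF.
Frame +3: TGT TCT ATT ATG CCA ATT CTC TAA AGT ACT GCG TCC CTT TAC ATG TAA GGT CAG — ATG at 12, stop TAA at 24 → 15 nt; ATG at 45, stop TAA at 48 → 6 nt.
Frame -1: CTG ACC TTA CAT GTA AAG GGA CGC AGT ACT TTA GAG AAT TGG CAT AAT AGA ACA — no ATG→stop ORF.
Frame -2: TGA CCT TAC ATG TAA AGG GAC GCA GTA CTT TAG AGA ATT GGC ATA ATA GAA CAT — ATG at 11, stop TAA at 14 → 6 nt.
Frame -3: GAC CTT ACA TGT AAA GGG ACG CAG TAC TTT AGA GAA TTG GCA TAA TAG AAC ATG — no ATG→stop ORF.
Forward-strand max 15 nt; reverse-strand max 6 nt. The forward strand has the longer ORF.

forward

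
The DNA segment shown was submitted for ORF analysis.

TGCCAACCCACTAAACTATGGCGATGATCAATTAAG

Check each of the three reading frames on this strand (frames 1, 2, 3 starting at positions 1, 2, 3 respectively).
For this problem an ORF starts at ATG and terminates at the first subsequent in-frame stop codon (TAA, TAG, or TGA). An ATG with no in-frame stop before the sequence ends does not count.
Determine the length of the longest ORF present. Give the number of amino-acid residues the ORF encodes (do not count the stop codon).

5

Frame 1: TGC CAA CCC ACT AAA CTA TGG CGA TGA TCA ATT AAG — no ATG→stop ORF.
Frame 2: GCC AAC CCA CTA AAC TAT GGC GAT GAT CAA TTA — no ATG→stop ORF.
Frame 3: CCA ACC CAC TAA ACT ATG GCG ATG ATC AAT TAA — ATG at 18, stop TAA at 33 → 18 nt; ATG at 24, stop TAA at 33 → 12 nt.
Longest: frame 3, positions 18–35, 18 nt = 6 codons = 5 aa. → 5 amino acids.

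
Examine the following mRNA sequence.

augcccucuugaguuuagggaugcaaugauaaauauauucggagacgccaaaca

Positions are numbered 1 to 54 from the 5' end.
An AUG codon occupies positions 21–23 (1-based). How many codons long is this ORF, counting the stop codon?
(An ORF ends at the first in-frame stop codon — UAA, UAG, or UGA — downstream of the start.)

Codons from position 21: AUG (21–23), CAA (24–26), UGA (27–29).
UGA is the first in-frame stop; that's 3 codons including the stop.

3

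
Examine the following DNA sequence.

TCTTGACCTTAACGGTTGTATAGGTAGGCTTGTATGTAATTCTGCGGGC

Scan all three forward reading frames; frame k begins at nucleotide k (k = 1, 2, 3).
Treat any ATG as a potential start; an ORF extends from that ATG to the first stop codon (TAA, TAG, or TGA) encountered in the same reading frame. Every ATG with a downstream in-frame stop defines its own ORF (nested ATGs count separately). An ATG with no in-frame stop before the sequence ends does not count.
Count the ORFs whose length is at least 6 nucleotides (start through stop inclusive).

1

Frame 1: TCT TGA CCT TAA CGG TTG TAT AGG TAG GCT TGT ATG TAA TTC TGC GGG — ATG at 34, stop TAA at 37 → 6 nt.
Frame 2: CTT GAC CTT AAC GGT TGT ATA GGT AGG CTT GTA TGT AAT TCT GCG GGC — no ATG→stop ORF.
Frame 3: TTG ACC TTA ACG GTT GTA TAG GTA GGC TTG TAT GTA ATT CTG CGG — no ATG→stop ORF.
ORFs ≥ 6 nucleotides: frame 1 34–39 (6 nucleotides). Count = 1.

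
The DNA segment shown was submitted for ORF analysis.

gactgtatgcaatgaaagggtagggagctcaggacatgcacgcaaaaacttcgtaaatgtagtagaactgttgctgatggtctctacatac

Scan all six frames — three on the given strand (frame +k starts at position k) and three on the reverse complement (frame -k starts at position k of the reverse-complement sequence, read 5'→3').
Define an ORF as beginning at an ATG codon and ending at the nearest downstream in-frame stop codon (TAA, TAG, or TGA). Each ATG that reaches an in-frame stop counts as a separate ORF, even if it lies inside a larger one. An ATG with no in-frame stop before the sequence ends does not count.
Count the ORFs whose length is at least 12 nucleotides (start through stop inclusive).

2

Reverse complement (5'→3'): GTATGTAGAGACCATCAGCAACAGTTCTACTACATTTACGAAGTTTTTGCGTGCATGTCCTGAGCTCCCTACCCTTTCATTGCATACAGTC
Frame +1: GAC TGT ATG CAA TGA AAG GGT AGG GAG CTC AGG ACA TGC ACG CAA AAA CTT CGT AAA TGT AGT AGA ACT GTT GCT GAT GGT CTC TAC ATA — ATG at 7, stop TGA at 13 → 9 nt.
Frame +2: ACT GTA TGC AAT GAA AGG GTA GGG AGC TCA GGA CAT GCA CGC AAA AAC TTC GTA AAT GTA GTA GAA CTG TTG CTG ATG GTC TCT ACA TAC — no ATG→stop ORF.
Frame +3: CTG TAT GCA ATG AAA GGG TAG GGA GCT CAG GAC ATG CAC GCA AAA ACT TCG TAA ATG TAG TAG AAC TGT TGC TGA TGG TCT CTA CAT — ATG at 12, stop TAG at 21 → 12 nt; ATG at 36, stop TAA at 54 → 21 nt; ATG at 57, stop TAG at 60 → 6 nt.
Frame -1: GTA TGT AGA GAC CAT CAG CAA CAG TTC TAC TAC ATT TAC GAA GTT TTT GCG TGC ATG TCC TGA GCT CCC TAC CCT TTC ATT GCA TAC AGT — ATG at 55, stop TGA at 61 → 9 nt.
Frame -2: TAT GTA GAG ACC ATC AGC AAC AGT TCT ACT ACA TTT ACG AAG TTT TTG CGT GCA TGT CCT GAG CTC CCT ACC CTT TCA TTG CAT ACA GTC — no ATG→stop ORF.
Frame -3: ATG TAG AGA CCA TCA GCA ACA GTT CTA CTA CAT TTA CGA AGT TTT TGC GTG CAT GTC CTG AGC TCC CTA CCC TTT CAT TGC ATA CAG — ATG at 3, stop TAG at 6 → 6 nt.
ORFs ≥ 12 nucleotides: frame +3 12–23 (12 nucleotides), frame +3 36–56 (21 nucleotides). Count = 2.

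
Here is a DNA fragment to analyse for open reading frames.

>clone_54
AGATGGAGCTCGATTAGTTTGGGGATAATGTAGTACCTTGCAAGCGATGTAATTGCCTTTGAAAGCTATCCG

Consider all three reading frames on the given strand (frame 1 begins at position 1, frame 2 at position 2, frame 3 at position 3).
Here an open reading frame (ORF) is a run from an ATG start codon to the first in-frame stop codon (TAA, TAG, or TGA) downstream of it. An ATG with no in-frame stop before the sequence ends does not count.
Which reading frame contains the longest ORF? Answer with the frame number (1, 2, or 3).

Frame 1: AGA TGG AGC TCG ATT AGT TTG GGG ATA ATG TAG TAC CTT GCA AGC GAT GTA ATT GCC TTT GAA AGC TAT CCG — ATG at 28, stop TAG at 31 → 6 nt.
Frame 2: GAT GGA GCT CGA TTA GTT TGG GGA TAA TGT AGT ACC TTG CAA GCG ATG TAA TTG CCT TTG AAA GCT ATC — ATG at 47, stop TAA at 50 → 6 nt.
Frame 3: ATG GAG CTC GAT TAG TTT GGG GAT AAT GTA GTA CCT TGC AAG CGA TGT AAT TGC CTT TGA AAG CTA TCC — ATG at 3, stop TAG at 15 → 15 nt.
Longest ORF is 15 nt in frame 3 (positions 3–17).

3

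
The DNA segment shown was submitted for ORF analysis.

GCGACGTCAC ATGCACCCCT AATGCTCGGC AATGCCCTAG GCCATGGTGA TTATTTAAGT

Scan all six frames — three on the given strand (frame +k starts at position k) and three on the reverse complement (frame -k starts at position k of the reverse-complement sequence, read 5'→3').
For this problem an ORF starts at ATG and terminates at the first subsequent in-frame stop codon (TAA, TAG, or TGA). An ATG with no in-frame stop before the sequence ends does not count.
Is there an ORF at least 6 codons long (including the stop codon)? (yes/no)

no

Reverse complement (5'→3'): ACTTAAATAATCACCATGGCCTAGGGCATTGCCGAGCATTAGGGGTGCATGTGACGTCGC
Frame +1: GCG ACG TCA CAT GCA CCC CTA ATG CTC GGC AAT GCC CTA GGC CAT GGT GAT TAT TTA AGT — no ATG→stop ORF.
Frame +2: CGA CGT CAC ATG CAC CCC TAA TGC TCG GCA ATG CCC TAG GCC ATG GTG ATT ATT TAA — ATG at 11, stop TAA at 20 → 12 nt; ATG at 32, stop TAG at 38 → 9 nt; ATG at 44, stop TAA at 56 → 15 nt.
Frame +3: GAC GTC ACA TGC ACC CCT AAT GCT CGG CAA TGC CCT AGG CCA TGG TGA TTA TTT AAG — no ATG→stop ORF.
Frame -1: ACT TAA ATA ATC ACC ATG GCC TAG GGC ATT GCC GAG CAT TAG GGG TGC ATG TGA CGT CGC — ATG at 16, stop TAG at 22 → 9 nt; ATG at 49, stop TGA at 52 → 6 nt.
Frame -2: CTT AAA TAA TCA CCA TGG CCT AGG GCA TTG CCG AGC ATT AGG GGT GCA TGT GAC GTC — no ATG→stop ORF.
Frame -3: TTA AAT AAT CAC CAT GGC CTA GGG CAT TGC CGA GCA TTA GGG GTG CAT GTG ACG TCG — no ATG→stop ORF.
Largest ORF found is 5 codons < 6, so no.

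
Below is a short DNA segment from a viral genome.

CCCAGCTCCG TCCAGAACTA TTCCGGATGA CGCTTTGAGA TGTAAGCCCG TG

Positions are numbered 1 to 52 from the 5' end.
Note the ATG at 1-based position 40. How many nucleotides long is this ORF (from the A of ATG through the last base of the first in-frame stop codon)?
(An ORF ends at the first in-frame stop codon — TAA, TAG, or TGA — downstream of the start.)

6

Codons from position 40: ATG (40–42), TAA (43–45).
TAA is the first in-frame stop; ORF spans 40–45, 6 nucleotides.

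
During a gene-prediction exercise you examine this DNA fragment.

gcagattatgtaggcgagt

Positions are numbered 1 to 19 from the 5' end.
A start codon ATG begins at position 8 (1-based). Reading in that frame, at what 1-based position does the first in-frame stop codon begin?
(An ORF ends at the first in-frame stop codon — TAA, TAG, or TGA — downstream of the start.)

Codons from position 8: ATG (8–10), TAG (11–13).
TAG is a stop codon; it begins at position 11.

11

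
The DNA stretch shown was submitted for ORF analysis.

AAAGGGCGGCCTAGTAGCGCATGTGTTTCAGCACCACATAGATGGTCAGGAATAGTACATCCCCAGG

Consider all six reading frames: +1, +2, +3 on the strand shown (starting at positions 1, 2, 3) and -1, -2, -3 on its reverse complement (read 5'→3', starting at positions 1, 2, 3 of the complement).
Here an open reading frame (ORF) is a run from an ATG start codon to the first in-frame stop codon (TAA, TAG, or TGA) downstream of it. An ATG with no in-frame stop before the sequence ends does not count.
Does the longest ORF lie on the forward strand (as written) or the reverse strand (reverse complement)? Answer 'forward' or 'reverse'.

forward

Reverse complement (5'→3'): CCTGGGGATGTACTATTCCTGACCATCTATGTGGTGCTGAAACACATGCGCTACTAGGCCGCCCTTT
Frame +1: AAA GGG CGG CCT AGT AGC GCA TGT GTT TCA GCA CCA CAT AGA TGG TCA GGA ATA GTA CAT CCC CAG — no ATG→stop ORF.
Frame +2: AAG GGC GGC CTA GTA GCG CAT GTG TTT CAG CAC CAC ATA GAT GGT CAG GAA TAG TAC ATC CCC AGG — no ATG→stop ORF.
Frame +3: AGG GCG GCC TAG TAG CGC ATG TGT TTC AGC ACC ACA TAG ATG GTC AGG AAT AGT ACA TCC CCA — ATG at 21, stop TAG at 39 → 21 nt.
Frame -1: CCT GGG GAT GTA CTA TTC CTG ACC ATC TAT GTG GTG CTG AAA CAC ATG CGC TAC TAG GCC GCC CTT — ATG at 46, stop TAG at 55 → 12 nt.
Frame -2: CTG GGG ATG TAC TAT TCC TGA CCA TCT ATG TGG TGC TGA AAC ACA TGC GCT ACT AGG CCG CCC TTT — ATG at 8, stop TGA at 20 → 15 nt; ATG at 29, stop TGA at 38 → 12 nt.
Frame -3: TGG GGA TGT ACT ATT CCT GAC CAT CTA TGT GGT GCT GAA ACA CAT GCG CTA CTA GGC CGC CCT — no ATG→stop ORF.
Forward-strand max 21 nt; reverse-strand max 15 nt. The forward strand has the longer ORF.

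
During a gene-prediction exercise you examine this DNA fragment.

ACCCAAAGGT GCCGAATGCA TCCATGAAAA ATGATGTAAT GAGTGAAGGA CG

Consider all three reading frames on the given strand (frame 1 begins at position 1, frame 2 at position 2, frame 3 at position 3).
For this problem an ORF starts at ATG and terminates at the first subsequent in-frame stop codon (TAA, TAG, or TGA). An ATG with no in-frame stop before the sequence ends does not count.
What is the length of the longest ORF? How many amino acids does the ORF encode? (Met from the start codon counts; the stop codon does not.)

Frame 1: ACC CAA AGG TGC CGA ATG CAT CCA TGA AAA ATG ATG TAA TGA GTG AAG GAC — ATG at 16, stop TGA at 25 → 12 nt; ATG at 31, stop TAA at 37 → 9 nt; ATG at 34, stop TAA at 37 → 6 nt.
Frame 2: CCC AAA GGT GCC GAA TGC ATC CAT GAA AAA TGA TGT AAT GAG TGA AGG ACG — no ATG→stop ORF.
Frame 3: CCA AAG GTG CCG AAT GCA TCC ATG AAA AAT GAT GTA ATG AGT GAA GGA — no ATG→stop ORF.
Longest: frame 1, positions 16–27, 12 nt = 4 codons = 3 aa. → 3 amino acids.

3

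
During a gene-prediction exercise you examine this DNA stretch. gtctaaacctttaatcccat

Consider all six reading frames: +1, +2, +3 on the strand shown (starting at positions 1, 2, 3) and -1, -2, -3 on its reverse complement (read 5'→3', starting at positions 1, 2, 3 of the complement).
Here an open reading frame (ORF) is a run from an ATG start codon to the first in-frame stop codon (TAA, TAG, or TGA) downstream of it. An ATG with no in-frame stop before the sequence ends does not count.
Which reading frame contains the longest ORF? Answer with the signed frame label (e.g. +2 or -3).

Reverse complement (5'→3'): ATGGGATTAAAGGTTTAGAC
Frame +1: GTC TAA ACC TTT AAT CCC — no ATG→stop ORF.
Frame +2: TCT AAA CCT TTA ATC CCA — no ATG→stop ORF.
Frame +3: CTA AAC CTT TAA TCC CAT — no ATG→stop ORF.
Frame -1: ATG GGA TTA AAG GTT TAG — ATG at 1, stop TAG at 16 → 18 nt.
Frame -2: TGG GAT TAA AGG TTT AGA — no ATG→stop ORF.
Frame -3: GGG ATT AAA GGT TTA GAC — no ATG→stop ORF.
Longest ORF is 18 nt in frame -1 (positions 1–18).

-1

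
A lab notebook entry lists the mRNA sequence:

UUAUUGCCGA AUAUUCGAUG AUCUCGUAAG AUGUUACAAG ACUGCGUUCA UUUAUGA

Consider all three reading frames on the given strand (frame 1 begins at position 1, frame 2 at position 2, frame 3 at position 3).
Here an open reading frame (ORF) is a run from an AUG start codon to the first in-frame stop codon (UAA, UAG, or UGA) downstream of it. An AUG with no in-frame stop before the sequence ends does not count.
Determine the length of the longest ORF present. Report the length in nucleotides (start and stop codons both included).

27

Frame 1: UUA UUG CCG AAU AUU CGA UGA UCU CGU AAG AUG UUA CAA GAC UGC GUU CAU UUA UGA — AUG at 31, stop UGA at 55 → 27 nt.
Frame 2: UAU UGC CGA AUA UUC GAU GAU CUC GUA AGA UGU UAC AAG ACU GCG UUC AUU UAU — no AUG→stop ORF.
Frame 3: AUU GCC GAA UAU UCG AUG AUC UCG UAA GAU GUU ACA AGA CUG CGU UCA UUU AUG — AUG at 18, stop UAA at 27 → 12 nt.
Longest: frame 1, positions 31–57, 27 nt = 9 codons = 8 aa. → 27 nucleotides.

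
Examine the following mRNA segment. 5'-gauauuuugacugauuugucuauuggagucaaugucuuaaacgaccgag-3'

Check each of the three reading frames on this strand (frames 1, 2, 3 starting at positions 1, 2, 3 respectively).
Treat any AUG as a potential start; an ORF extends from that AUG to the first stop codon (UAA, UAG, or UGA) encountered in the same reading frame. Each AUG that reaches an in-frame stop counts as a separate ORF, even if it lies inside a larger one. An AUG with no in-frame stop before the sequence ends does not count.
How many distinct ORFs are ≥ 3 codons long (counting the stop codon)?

Frame 1: GAU AUU UUG ACU GAU UUG UCU AUU GGA GUC AAU GUC UUA AAC GAC CGA — no AUG→stop ORF.
Frame 2: AUA UUU UGA CUG AUU UGU CUA UUG GAG UCA AUG UCU UAA ACG ACC GAG — AUG at 32, stop UAA at 38 → 9 nt.
Frame 3: UAU UUU GAC UGA UUU GUC UAU UGG AGU CAA UGU CUU AAA CGA CCG — no AUG→stop ORF.
ORFs ≥ 3 codons: frame 2 32–40 (3 codons). Count = 1.

1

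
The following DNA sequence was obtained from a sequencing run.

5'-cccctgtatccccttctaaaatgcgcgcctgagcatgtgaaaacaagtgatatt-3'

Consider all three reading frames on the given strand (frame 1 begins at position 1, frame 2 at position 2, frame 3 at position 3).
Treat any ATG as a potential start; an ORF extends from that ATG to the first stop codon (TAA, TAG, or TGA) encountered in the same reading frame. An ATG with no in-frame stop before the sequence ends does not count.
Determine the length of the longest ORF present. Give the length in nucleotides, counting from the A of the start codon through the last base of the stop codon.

Frame 1: CCC CTG TAT CCC CTT CTA AAA TGC GCG CCT GAG CAT GTG AAA ACA AGT GAT ATT — no ATG→stop ORF.
Frame 2: CCC TGT ATC CCC TTC TAA AAT GCG CGC CTG AGC ATG TGA AAA CAA GTG ATA — ATG at 35, stop TGA at 38 → 6 nt.
Frame 3: CCT GTA TCC CCT TCT AAA ATG CGC GCC TGA GCA TGT GAA AAC AAG TGA TAT — ATG at 21, stop TGA at 30 → 12 nt.
Longest: frame 3, positions 21–32, 12 nt = 4 codons = 3 aa. → 12 nucleotides.

12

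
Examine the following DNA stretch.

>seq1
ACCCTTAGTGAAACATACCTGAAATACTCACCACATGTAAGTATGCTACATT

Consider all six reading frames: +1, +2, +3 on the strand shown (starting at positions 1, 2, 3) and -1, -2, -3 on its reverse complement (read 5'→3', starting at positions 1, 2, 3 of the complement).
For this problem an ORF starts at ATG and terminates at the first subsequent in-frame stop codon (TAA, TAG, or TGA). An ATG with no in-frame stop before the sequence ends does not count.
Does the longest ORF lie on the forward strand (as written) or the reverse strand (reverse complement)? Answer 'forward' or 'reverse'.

reverse

Reverse complement (5'→3'): AATGTAGCATACTTACATGTGGTGAGTATTTCAGGTATGTTTCACTAAGGGT
Frame +1: ACC CTT AGT GAA ACA TAC CTG AAA TAC TCA CCA CAT GTA AGT ATG CTA CAT — no ATG→stop ORF.
Frame +2: CCC TTA GTG AAA CAT ACC TGA AAT ACT CAC CAC ATG TAA GTA TGC TAC ATT — ATG at 35, stop TAA at 38 → 6 nt.
Frame +3: CCT TAG TGA AAC ATA CCT GAA ATA CTC ACC ACA TGT AAG TAT GCT ACA — no ATG→stop ORF.
Frame -1: AAT GTA GCA TAC TTA CAT GTG GTG AGT ATT TCA GGT ATG TTT CAC TAA GGG — ATG at 37, stop TAA at 46 → 12 nt.
Frame -2: ATG TAG CAT ACT TAC ATG TGG TGA GTA TTT CAG GTA TGT TTC ACT AAG GGT — ATG at 2, stop TAG at 5 → 6 nt; ATG at 17, stop TGA at 23 → 9 nt.
Frame -3: TGT AGC ATA CTT ACA TGT GGT GAG TAT TTC AGG TAT GTT TCA CTA AGG — no ATG→stop ORF.
Forward-strand max 6 nt; reverse-strand max 12 nt. The reverse strand has the longer ORF.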